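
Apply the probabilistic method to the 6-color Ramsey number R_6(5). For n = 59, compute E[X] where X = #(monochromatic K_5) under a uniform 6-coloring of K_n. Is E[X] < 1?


E[X] = C(59, 5) · 6^{1 − 10} = 5006386 · 6^{−9} = 5006386/10077696.
As a reduced fraction: E[X] = 2503193/5038848 ≈ 0.4968.
Is E[X] < 1? YES.
Since E[X] < 1, there exists a 6-coloring of K_{59} with no monochromatic K_5; hence R_6(5) > 59.

E[X] = 2503193/5038848 ≈ 0.4968; E[X] < 1, so R_6(5) > 59.


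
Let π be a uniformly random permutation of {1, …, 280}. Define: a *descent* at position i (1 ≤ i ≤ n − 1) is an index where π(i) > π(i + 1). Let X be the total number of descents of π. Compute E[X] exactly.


Write X = Σ X_I over i = 1, …, 279, with X_I the indicator of one descent.
There are 279 indicators.
For each fixed i, the pair (π(i), π(i+1)) is a uniformly random ordered pair of distinct values from {1, …, 280}; by symmetry P[π(i) > π(i+1)] = 1/2.
By linearity: E[X] = 279 · (1/2) = (280 − 1) · (1/2) = 279/2 ≈ 139.50000.

E[X] = 279/2 = 139.50000.


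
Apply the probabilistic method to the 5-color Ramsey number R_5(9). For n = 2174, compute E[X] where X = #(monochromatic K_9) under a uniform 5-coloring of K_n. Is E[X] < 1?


E[X] = C(2174, 9) · 5^{1 − 36} = 2940165687188920530702934 · 5^{−35} = 2940165687188920530702934/2910383045673370361328125.
As a reduced fraction: E[X] = 2940165687188920530702934/2910383045673370361328125 ≈ 1.0102332.
Is E[X] < 1? NO.
Since E[X] ≥ 1, the first-moment bound is inconclusive at n = 2174; it does NOT by itself certify R_5(9) > 2174.

E[X] = 2940165687188920530702934/2910383045673370361328125 ≈ 1.0102332; E[X] ≥ 1; first-moment method inconclusive here.


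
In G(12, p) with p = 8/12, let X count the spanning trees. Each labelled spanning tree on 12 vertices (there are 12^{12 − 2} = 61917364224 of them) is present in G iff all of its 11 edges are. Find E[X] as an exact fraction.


K_12 has 12^{12 − 2} = 61917364224 labelled spanning trees.
For each such spanning tree H, let X_H = 1 if all 11 edges of H are present in G. Then P[X_H = 1] = p^{11} = (2/3)^{11} = 2048/177147.
Summing the indicators: E[X] = Σ_H E[X_H] = 61917364224 · p^{11} = 61917364224 · 2048/177147 = 2147483648/3.
Numerically: E[X] ≈ 7.15828e+08.

E[X] = 61917364224 · (2/3)^{11} = 2147483648/3 ≈ 7.15828e+08.


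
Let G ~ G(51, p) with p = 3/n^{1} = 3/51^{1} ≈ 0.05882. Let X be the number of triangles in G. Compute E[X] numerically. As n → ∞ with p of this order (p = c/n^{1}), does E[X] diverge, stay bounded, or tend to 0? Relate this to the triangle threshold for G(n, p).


Number of potential triangles: C(51, 3) = 20825.
Each occurs with probability p³ ≈ (0.05882)³ ≈ 2.035416e-04.
By linearity: E[X] = C(51, 3)·p³ ≈ 20825 · 2.035416e-04 ≈ 4.2388.
Here α = 1, so p = 3/n is exactly at the triangle threshold p ~ 1/n. Asymptotically E[X] → c³/6 = 3³/6 = 9/2 ≈ 4.5000, a bounded constant. In this regime the triangle count is asymptotically Poisson(c³/6).

E[X] ≈ 4.2388; in regime p = Θ(1/n^{1}) E[X] stays bounded (at the triangle threshold p ~ 1/n).


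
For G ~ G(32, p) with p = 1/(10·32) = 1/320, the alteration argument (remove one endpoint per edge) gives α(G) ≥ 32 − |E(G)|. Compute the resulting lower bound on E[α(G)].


E[|E(G)|] = C(32, 2)·p = 496 · (1/320) = 31/20.
E[α(G)] ≥ n − E[|E(G)|] = 32 − 31/20 = 609/20.
Numerically: ≈ 30.450.
(This is only a lower bound; the true E[α(G)] may be larger.)

E[α(G)] ≥ 609/20 ≈ 30.450.


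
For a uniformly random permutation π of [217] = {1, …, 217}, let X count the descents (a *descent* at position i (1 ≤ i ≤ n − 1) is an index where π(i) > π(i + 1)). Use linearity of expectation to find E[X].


Write X = Σ X_I over i = 1, …, 216, with X_I the indicator of one descent.
There are 216 indicators.
For each fixed i, the pair (π(i), π(i+1)) is a uniformly random ordered pair of distinct values from {1, …, 217}; by symmetry P[π(i) > π(i+1)] = 1/2.
By linearity: E[X] = 216 · (1/2) = (217 − 1) · (1/2) = 108 ≈ 108.000000.

E[X] = 108 = 108.000000.


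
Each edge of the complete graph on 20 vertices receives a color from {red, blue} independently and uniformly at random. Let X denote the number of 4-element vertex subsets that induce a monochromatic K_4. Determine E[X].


Let X = Σ_S X_S over the C(20, 4) = 4845 subsets S of size 4, where X_S = 1 if the K_4 on S is monochromatic.
For a fixed S, the K_4 on S has C(4, 2) = 6 edges. P[all 6 edges red] = (1/2)^6, and likewise for blue, so P[monochromatic] = 2·(1/2)^6 = 2^{1 − 6} = 1/32.
By linearity of expectation: E[X] = C(20, 4) · 2^{1 − 6} = 4845 · 1/32 = 4845/32.
Numerically: E[X] ≈ 151.406250.

E[X] = C(20,4)·2^(1−C(4,2)) = 4845/32 ≈ 151.406250.


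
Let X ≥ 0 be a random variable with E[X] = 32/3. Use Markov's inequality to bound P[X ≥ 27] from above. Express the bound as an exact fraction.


μ = E[X] = 32/3, a = 27.
Markov: P[X ≥ 27] ≤ μ/a = (32/3)/27 = 32/81.
Numerically: ≈ 0.395062.
(Since a = 27 > μ = 10.666667, the bound 32/81 is < 1 and informative.)

P[X ≥ 27] ≤ 32/81 ≈ 0.395062.


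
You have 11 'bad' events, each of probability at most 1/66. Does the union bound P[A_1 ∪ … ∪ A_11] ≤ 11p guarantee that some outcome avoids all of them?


Union bound: P[∪_{i=1}^{11} A_i] ≤ Σ_i P[A_i] ≤ 11·p = 11·(1/66) = 1/6.
Numerically: 1/6 ≈ 0.166667.
Is 1/6 < 1? YES.
Since P[∪ A_i] ≤ 1/6 < 1, the complement has P[∩ A_i^c] ≥ 1 − 1/6 = 5/6 > 0, so some outcome avoids every A_i.

11·p = 1/6 ≈ 0.166667; existence CERTIFIED by the union bound.


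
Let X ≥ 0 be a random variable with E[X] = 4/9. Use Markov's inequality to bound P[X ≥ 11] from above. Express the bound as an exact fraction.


μ = E[X] = 4/9, a = 11.
Markov: P[X ≥ 11] ≤ μ/a = (4/9)/11 = 4/99.
Numerically: ≈ 0.040404.
(Since a = 11 > μ = 0.444444, the bound 4/99 is < 1 and informative.)

P[X ≥ 11] ≤ 4/99 ≈ 0.040404.


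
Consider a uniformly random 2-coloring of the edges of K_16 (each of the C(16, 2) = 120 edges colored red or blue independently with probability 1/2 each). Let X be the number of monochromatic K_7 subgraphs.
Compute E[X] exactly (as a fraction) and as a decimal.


Let X = Σ_S X_S over the C(16, 7) = 11440 subsets S of size 7, where X_S = 1 if the K_7 on S is monochromatic.
For a fixed S, the K_7 on S has C(7, 2) = 21 edges. P[all 21 edges red] = (1/2)^21, and likewise for blue, so P[monochromatic] = 2·(1/2)^21 = 2^{1 − 21} = 1/1048576.
Summing: E[X] = C(16, 7) · 2^{1 − 21} = 11440 · 1/1048576 = 715/65536.
Numerically: E[X] ≈ 0.011.

E[X] = C(16,7)·2^(1−C(7,2)) = 715/65536 ≈ 0.011.


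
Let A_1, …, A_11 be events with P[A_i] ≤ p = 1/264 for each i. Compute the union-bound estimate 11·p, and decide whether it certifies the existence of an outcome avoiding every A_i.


Union bound: P[∪_{i=1}^{11} A_i] ≤ Σ_i P[A_i] ≤ 11·p = 11·(1/264) = 1/24.
Numerically: 1/24 ≈ 0.0417.
Is 1/24 < 1? YES.
Since P[∪ A_i] ≤ 1/24 < 1, the complement has P[∩ A_i^c] ≥ 1 − 1/24 = 23/24 > 0, so some outcome avoids every A_i.

11·p = 1/24 ≈ 0.0417; existence CERTIFIED by the union bound.


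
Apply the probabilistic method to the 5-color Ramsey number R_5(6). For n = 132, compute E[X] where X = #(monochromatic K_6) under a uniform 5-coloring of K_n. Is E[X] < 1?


E[X] = C(132, 6) · 5^{1 − 15} = 6547258432 · 5^{−14} = 6547258432/6103515625.
As a reduced fraction: E[X] = 6547258432/6103515625 ≈ 1.0727028.
Is E[X] < 1? NO.
Since E[X] ≥ 1, the first-moment bound is inconclusive at n = 132; it does NOT by itself certify R_5(6) > 132.

E[X] = 6547258432/6103515625 ≈ 1.0727028; E[X] ≥ 1; first-moment method inconclusive here.


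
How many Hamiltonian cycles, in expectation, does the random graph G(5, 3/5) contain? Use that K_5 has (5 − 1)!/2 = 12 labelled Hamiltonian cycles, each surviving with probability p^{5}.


K_5 has (5 − 1)!/2 = 12 labelled Hamiltonian cycles.
For each such Hamiltonian cycle H, let X_H = 1 if all 5 edges of H are present in G. Then P[X_H = 1] = p^{5} = (3/5)^{5} = 243/3125.
By linearity: E[X] = Σ_H E[X_H] = 12 · p^{5} = 12 · 243/3125 = 2916/3125.
Numerically: E[X] ≈ 0.933.

E[X] = 12 · (3/5)^{5} = 2916/3125 ≈ 0.933.


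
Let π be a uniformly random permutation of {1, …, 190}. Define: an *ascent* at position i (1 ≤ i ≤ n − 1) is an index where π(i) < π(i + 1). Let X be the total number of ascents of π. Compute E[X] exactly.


Write X = Σ X_I over i = 1, …, 189, with X_I the indicator of one ascent.
There are 189 indicators.
For each fixed i, the pair (π(i), π(i+1)) is a uniformly random ordered pair of distinct values from {1, …, 190}; by symmetry P[π(i) < π(i+1)] = 1/2.
By linearity: E[X] = 189 · (1/2) = (190 − 1) · (1/2) = 189/2 ≈ 94.50000.

E[X] = 189/2 = 94.50000.


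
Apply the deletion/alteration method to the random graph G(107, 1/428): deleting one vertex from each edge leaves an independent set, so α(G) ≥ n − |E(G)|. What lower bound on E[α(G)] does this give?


E[|E(G)|] = C(107, 2)·p = 5671 · (1/428) = 53/4.
E[α(G)] ≥ n − E[|E(G)|] = 107 − 53/4 = 375/4.
Numerically: ≈ 93.7500.
(This is only a lower bound; the true E[α(G)] may be larger.)

E[α(G)] ≥ 375/4 ≈ 93.7500.


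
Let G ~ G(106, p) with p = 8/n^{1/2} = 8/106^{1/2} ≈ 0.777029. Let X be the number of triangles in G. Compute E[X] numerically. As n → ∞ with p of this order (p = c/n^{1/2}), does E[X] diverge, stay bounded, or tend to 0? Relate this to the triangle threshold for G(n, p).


Number of potential triangles: C(106, 3) = 192920.
Each occurs with probability p³ ≈ (0.777029)³ ≈ 4.69149398e-01.
By linearity: E[X] = C(106, 3)·p³ ≈ 192920 · 4.69149398e-01 ≈ 90508.301798.
Since α = 1/2 < 1, p = c/n^{1/2} ≫ 1/n is above the triangle threshold p ~ 1/n. Asymptotically E[X] ~ (c³/6)·n^{3(1−α)} = (8³/6)·n^{1.5} → ∞; triangles are abundant w.h.p.

E[X] ≈ 90508.301798; in regime p = Θ(1/n^{1/2}) E[X] diverges (above the triangle threshold p ~ 1/n).


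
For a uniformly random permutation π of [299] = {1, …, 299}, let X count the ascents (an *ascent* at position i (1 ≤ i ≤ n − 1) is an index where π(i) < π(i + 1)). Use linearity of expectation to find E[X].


Write X = Σ X_I over i = 1, …, 298, with X_I the indicator of one ascent.
There are 298 indicators.
For each fixed i, the pair (π(i), π(i+1)) is a uniformly random ordered pair of distinct values from {1, …, 299}; by symmetry P[π(i) < π(i+1)] = 1/2.
By linearity: E[X] = 298 · (1/2) = (299 − 1) · (1/2) = 149 ≈ 149.000.

E[X] = 149 = 149.000.


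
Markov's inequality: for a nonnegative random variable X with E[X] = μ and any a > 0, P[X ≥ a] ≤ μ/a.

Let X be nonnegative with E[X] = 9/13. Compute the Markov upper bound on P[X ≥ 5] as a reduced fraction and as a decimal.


μ = E[X] = 9/13, a = 5.
Markov: P[X ≥ 5] ≤ μ/a = (9/13)/5 = 9/65.
Numerically: ≈ 0.1385.
(Since a = 5 > μ = 0.6923, the bound 9/65 is < 1 and informative.)

P[X ≥ 5] ≤ 9/65 ≈ 0.1385.


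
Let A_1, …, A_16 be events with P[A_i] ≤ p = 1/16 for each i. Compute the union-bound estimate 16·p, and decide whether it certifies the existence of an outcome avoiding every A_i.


Union bound: P[∪_{i=1}^{16} A_i] ≤ Σ_i P[A_i] ≤ 16·p = 16·(1/16) = 1.
Numerically: 1 ≈ 1.000.
Is 1 < 1? NO.
Since the bound 1 is ≥ 1, the union bound is uninformative here; it does NOT by itself certify existence.

16·p = 1 ≈ 1.000; existence NOT certified by the union bound.


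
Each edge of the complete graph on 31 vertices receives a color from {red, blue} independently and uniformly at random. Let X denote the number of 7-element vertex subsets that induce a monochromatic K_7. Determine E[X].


Let X = Σ_S X_S over the C(31, 7) = 2629575 subsets S of size 7, where X_S = 1 if the K_7 on S is monochromatic.
For a fixed S, the K_7 on S has C(7, 2) = 21 edges. P[all 21 edges red] = (1/2)^21, and likewise for blue, so P[monochromatic] = 2·(1/2)^21 = 2^{1 − 21} = 1/1048576.
By linearity of expectation: E[X] = C(31, 7) · 2^{1 − 21} = 2629575 · 1/1048576 = 2629575/1048576.
Numerically: E[X] ≈ 2.50776.

E[X] = C(31,7)·2^(1−C(7,2)) = 2629575/1048576 ≈ 2.50776.


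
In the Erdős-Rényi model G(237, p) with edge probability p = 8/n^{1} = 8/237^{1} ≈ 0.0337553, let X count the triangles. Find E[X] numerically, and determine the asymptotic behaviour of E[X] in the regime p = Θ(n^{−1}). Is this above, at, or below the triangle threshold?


Number of potential triangles: C(237, 3) = 2190670.
Each occurs with probability p³ ≈ (0.0337553)³ ≈ 3.84613853e-05.
By linearity: E[X] = C(237, 3)·p³ ≈ 2190670 · 3.84613853e-05 ≈ 84.256203.
Here α = 1, so p = 8/n is exactly at the triangle threshold p ~ 1/n. Asymptotically E[X] → c³/6 = 8³/6 = 256/3 ≈ 85.333333, a bounded constant. In this regime the triangle count is asymptotically Poisson(c³/6).

E[X] ≈ 84.256203; in regime p = Θ(1/n^{1}) E[X] stays bounded (at the triangle threshold p ~ 1/n).


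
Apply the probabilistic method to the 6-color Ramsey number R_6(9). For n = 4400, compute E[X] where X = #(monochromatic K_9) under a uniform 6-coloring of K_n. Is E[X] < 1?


E[X] = C(4400, 9) · 6^{1 − 36} = 1689489304164437494711163600 · 6^{−35} = 1689489304164437494711163600/1719070799748422591028658176.
As a reduced fraction: E[X] = 105593081510277343419447725/107441924984276411939291136 ≈ 0.9827922.
Is E[X] < 1? YES.
Since E[X] < 1, there exists a 6-coloring of K_{4400} with no monochromatic K_9; hence R_6(9) > 4400.

E[X] = 105593081510277343419447725/107441924984276411939291136 ≈ 0.9827922; E[X] < 1, so R_6(9) > 4400.


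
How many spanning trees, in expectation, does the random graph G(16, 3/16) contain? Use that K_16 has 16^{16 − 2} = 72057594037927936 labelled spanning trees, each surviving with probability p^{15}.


K_16 has 16^{16 − 2} = 72057594037927936 labelled spanning trees.
For each such spanning tree H, let X_H = 1 if all 15 edges of H are present in G. Then P[X_H = 1] = p^{15} = (3/16)^{15} = 14348907/1152921504606846976.
By linearity of expectation: E[X] = Σ_H E[X_H] = 72057594037927936 · p^{15} = 72057594037927936 · 14348907/1152921504606846976 = 14348907/16.
Numerically: E[X] ≈ 8.9681e+05.

E[X] = 72057594037927936 · (3/16)^{15} = 14348907/16 ≈ 8.9681e+05.


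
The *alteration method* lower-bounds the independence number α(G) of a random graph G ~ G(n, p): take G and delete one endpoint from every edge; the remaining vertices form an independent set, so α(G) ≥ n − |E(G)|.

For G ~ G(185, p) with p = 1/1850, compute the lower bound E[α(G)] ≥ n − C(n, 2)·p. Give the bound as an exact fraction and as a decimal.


E[|E(G)|] = C(185, 2)·p = 17020 · (1/1850) = 46/5.
E[α(G)] ≥ n − E[|E(G)|] = 185 − 46/5 = 879/5.
Numerically: ≈ 175.800.
(This is only a lower bound; the true E[α(G)] may be larger.)

E[α(G)] ≥ 879/5 ≈ 175.800.


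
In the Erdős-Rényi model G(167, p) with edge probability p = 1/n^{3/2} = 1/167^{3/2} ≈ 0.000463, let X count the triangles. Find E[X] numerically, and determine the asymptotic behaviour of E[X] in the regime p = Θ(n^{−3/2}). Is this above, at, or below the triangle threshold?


Number of potential triangles: C(167, 3) = 762355.
Each occurs with probability p³ ≈ (0.000463)³ ≈ 9.94892e-11.
By linearity: E[X] = C(167, 3)·p³ ≈ 762355 · 9.94892e-11 ≈ 0.000.
Since α = 3/2 > 1, p = c/n^{3/2} = o(1/n) is below the triangle threshold p ~ 1/n. Asymptotically E[X] ~ (c³/6)·n^{3(1−α)} = (1³/6)·n^{-1.5} → 0, so by Markov's inequality G has no triangles w.h.p.

E[X] ≈ 0.000; in regime p = Θ(1/n^{3/2}) E[X] tends to 0 (below the triangle threshold p ~ 1/n).


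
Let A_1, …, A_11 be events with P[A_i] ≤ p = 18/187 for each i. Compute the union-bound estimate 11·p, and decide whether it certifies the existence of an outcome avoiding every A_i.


Union bound: P[∪_{i=1}^{11} A_i] ≤ Σ_i P[A_i] ≤ 11·p = 11·(18/187) = 18/17.
Numerically: 18/17 ≈ 1.058824.
Is 18/17 < 1? NO.
Since the bound 18/17 is ≥ 1, the union bound is uninformative here; it does NOT by itself certify existence.

11·p = 18/17 ≈ 1.058824; existence NOT certified by the union bound.


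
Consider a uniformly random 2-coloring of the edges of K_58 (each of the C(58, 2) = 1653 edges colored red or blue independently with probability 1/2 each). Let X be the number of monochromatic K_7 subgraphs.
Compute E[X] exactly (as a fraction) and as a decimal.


Let X = Σ_S X_S over the C(58, 7) = 300674088 subsets S of size 7, where X_S = 1 if the K_7 on S is monochromatic.
For a fixed S, the K_7 on S has C(7, 2) = 21 edges. P[all 21 edges red] = (1/2)^21, and likewise for blue, so P[monochromatic] = 2·(1/2)^21 = 2^{1 − 21} = 1/1048576.
By linearity: E[X] = C(58, 7) · 2^{1 − 21} = 300674088 · 1/1048576 = 37584261/131072.
Numerically: E[X] ≈ 286.74516.

E[X] = C(58,7)·2^(1−C(7,2)) = 37584261/131072 ≈ 286.74516.


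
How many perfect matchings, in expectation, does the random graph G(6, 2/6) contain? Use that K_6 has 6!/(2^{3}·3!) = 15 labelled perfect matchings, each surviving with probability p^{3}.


K_6 has 6!/(2^{3}·3!) = 15 labelled perfect matchings.
For each such perfect matching H, let X_H = 1 if all 3 edges of H are present in G. Then P[X_H = 1] = p^{3} = (1/3)^{3} = 1/27.
Summing the indicators: E[X] = Σ_H E[X_H] = 15 · p^{3} = 15 · 1/27 = 5/9.
Numerically: E[X] ≈ 0.556.

E[X] = 15 · (1/3)^{3} = 5/9 ≈ 0.556.


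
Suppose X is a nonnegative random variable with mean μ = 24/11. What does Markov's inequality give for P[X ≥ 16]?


μ = E[X] = 24/11, a = 16.
Markov: P[X ≥ 16] ≤ μ/a = (24/11)/16 = 3/22.
Numerically: ≈ 0.13636.
(Since a = 16 > μ = 2.18182, the bound 3/22 is < 1 and informative.)

P[X ≥ 16] ≤ 3/22 ≈ 0.13636.


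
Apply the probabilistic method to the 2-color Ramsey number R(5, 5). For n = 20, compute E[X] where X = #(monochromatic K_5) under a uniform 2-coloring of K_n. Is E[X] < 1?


E[X] = C(20, 5) · 2^{1 − 10} = 15504 · 2^{−9} = 15504/512.
As a reduced fraction: E[X] = 969/32 ≈ 30.2812500.
Is E[X] < 1? NO.
Since E[X] ≥ 1, the first-moment bound is inconclusive at n = 20; it does NOT by itself certify R(5, 5) > 20.

E[X] = 969/32 ≈ 30.2812500; E[X] ≥ 1; first-moment method inconclusive here.


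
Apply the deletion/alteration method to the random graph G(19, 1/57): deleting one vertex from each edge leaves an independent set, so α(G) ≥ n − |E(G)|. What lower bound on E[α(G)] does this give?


E[|E(G)|] = C(19, 2)·p = 171 · (1/57) = 3.
E[α(G)] ≥ n − E[|E(G)|] = 19 − 3 = 16.
Numerically: ≈ 16.00000.
(This is only a lower bound; the true E[α(G)] may be larger.)

E[α(G)] ≥ 16 ≈ 16.00000.


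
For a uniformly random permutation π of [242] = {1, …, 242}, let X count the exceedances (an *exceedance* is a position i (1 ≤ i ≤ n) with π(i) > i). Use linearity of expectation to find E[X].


Write X = Σ_{i=1}^{242} X_i, where X_i = 1_{π(i) > i}.
For each fixed i, π(i) is uniform over {1, …, 242} (marginal of a uniform permutation), so P[π(i) > i] = (n − i)/n. Summing: Σ_{i=1}^{242} (n − i)/n = (0 + 1 + … + 241)/242 = 242(242 − 1)/(2·242) = (242 − 1)/2.
Hence E[X] = Σ_{i=1}^{242} (242 − i)/242 = 241/2 ≈ 120.50000.

E[X] = 241/2 = 120.50000.


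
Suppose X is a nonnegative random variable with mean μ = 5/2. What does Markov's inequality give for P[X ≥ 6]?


μ = E[X] = 5/2, a = 6.
Markov: P[X ≥ 6] ≤ μ/a = (5/2)/6 = 5/12.
Numerically: ≈ 0.4167.
(Since a = 6 > μ = 2.5000, the bound 5/12 is < 1 and informative.)

P[X ≥ 6] ≤ 5/12 ≈ 0.4167.


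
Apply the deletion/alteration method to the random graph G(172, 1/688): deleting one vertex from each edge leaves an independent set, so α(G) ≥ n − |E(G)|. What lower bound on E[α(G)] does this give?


E[|E(G)|] = C(172, 2)·p = 14706 · (1/688) = 171/8.
E[α(G)] ≥ n − E[|E(G)|] = 172 − 171/8 = 1205/8.
Numerically: ≈ 150.625000.
(This is only a lower bound; the true E[α(G)] may be larger.)

E[α(G)] ≥ 1205/8 ≈ 150.625000.


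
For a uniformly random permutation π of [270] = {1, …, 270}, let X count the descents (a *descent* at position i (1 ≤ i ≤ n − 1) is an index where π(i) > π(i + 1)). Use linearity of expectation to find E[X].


Write X = Σ X_I over i = 1, …, 269, with X_I the indicator of one descent.
There are 269 indicators.
For each fixed i, the pair (π(i), π(i+1)) is a uniformly random ordered pair of distinct values from {1, …, 270}; by symmetry P[π(i) > π(i+1)] = 1/2.
By linearity: E[X] = 269 · (1/2) = (270 − 1) · (1/2) = 269/2 ≈ 134.50000.

E[X] = 269/2 = 134.50000.


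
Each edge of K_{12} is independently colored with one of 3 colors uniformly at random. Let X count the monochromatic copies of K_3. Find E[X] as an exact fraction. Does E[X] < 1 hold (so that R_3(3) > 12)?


E[X] = C(12, 3) · 3^{1 − 3} = 220 · 3^{−2} = 220/9.
As a reduced fraction: E[X] = 220/9 ≈ 24.4444444.
Is E[X] < 1? NO.
Since E[X] ≥ 1, the first-moment bound is inconclusive at n = 12; it does NOT by itself certify R_3(3) > 12.

E[X] = 220/9 ≈ 24.4444444; E[X] ≥ 1; first-moment method inconclusive here.


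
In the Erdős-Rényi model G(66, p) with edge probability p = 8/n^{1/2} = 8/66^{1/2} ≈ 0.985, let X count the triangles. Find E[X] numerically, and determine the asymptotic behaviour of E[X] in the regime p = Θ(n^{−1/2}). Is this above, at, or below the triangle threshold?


Number of potential triangles: C(66, 3) = 45760.
Each occurs with probability p³ ≈ (0.985)³ ≈ 9.54892e-01.
By linearity: E[X] = C(66, 3)·p³ ≈ 45760 · 9.54892e-01 ≈ 43695.838.
Since α = 1/2 < 1, p = c/n^{1/2} ≫ 1/n is above the triangle threshold p ~ 1/n. Asymptotically E[X] ~ (c³/6)·n^{3(1−α)} = (8³/6)·n^{1.5} → ∞; triangles are abundant w.h.p.

E[X] ≈ 43695.838; in regime p = Θ(1/n^{1/2}) E[X] diverges (above the triangle threshold p ~ 1/n).


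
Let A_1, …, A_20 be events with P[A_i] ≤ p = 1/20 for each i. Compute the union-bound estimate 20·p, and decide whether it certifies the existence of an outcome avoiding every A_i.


Union bound: P[∪_{i=1}^{20} A_i] ≤ Σ_i P[A_i] ≤ 20·p = 20·(1/20) = 1.
Numerically: 1 ≈ 1.0000.
Is 1 < 1? NO.
Since the bound 1 is ≥ 1, the union bound is uninformative here; it does NOT by itself certify existence.

20·p = 1 ≈ 1.0000; existence NOT certified by the union bound.


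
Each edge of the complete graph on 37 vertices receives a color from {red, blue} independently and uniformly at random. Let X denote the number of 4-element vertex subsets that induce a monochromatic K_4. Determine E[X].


Let X = Σ_S X_S over the C(37, 4) = 66045 subsets S of size 4, where X_S = 1 if the K_4 on S is monochromatic.
For a fixed S, the K_4 on S has C(4, 2) = 6 edges. P[all 6 edges red] = (1/2)^6, and likewise for blue, so P[monochromatic] = 2·(1/2)^6 = 2^{1 − 6} = 1/32.
By linearity of expectation: E[X] = C(37, 4) · 2^{1 − 6} = 66045 · 1/32 = 66045/32.
Numerically: E[X] ≈ 2063.906.

E[X] = C(37,4)·2^(1−C(4,2)) = 66045/32 ≈ 2063.906.


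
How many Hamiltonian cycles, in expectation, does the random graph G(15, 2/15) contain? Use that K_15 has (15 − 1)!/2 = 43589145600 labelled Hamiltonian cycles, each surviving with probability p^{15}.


K_15 has (15 − 1)!/2 = 43589145600 labelled Hamiltonian cycles.
For each such Hamiltonian cycle H, let X_H = 1 if all 15 edges of H are present in G. Then P[X_H = 1] = p^{15} = (2/15)^{15} = 32768/437893890380859375.
By linearity: E[X] = Σ_H E[X_H] = 43589145600 · p^{15} = 43589145600 · 32768/437893890380859375 = 235115905024/72081298828125.
Numerically: E[X] ≈ 0.0032618.

E[X] = 43589145600 · (2/15)^{15} = 235115905024/72081298828125 ≈ 0.0032618.


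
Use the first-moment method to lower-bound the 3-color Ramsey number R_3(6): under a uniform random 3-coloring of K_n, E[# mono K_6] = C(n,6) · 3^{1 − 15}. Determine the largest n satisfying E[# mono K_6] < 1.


We need C(n, 6) · 3^{1 − 15} < 1, i.e. C(n, 6) < 3^{15 − 1} = 4782969.
Check values of n near the boundary:
  n = 40: C(40, 6) = 3838380; 3838380 < 4782969? YES
  n = 41: C(41, 6) = 4496388; 4496388 < 4782969? YES
  n = 42: C(42, 6) = 5245786; 5245786 < 4782969? NO
  n = 43: C(43, 6) = 6096454; 6096454 < 4782969? NO
The largest n with C(n, 6) < 4782969 is n = 41 (where E[X] = 1498796/1594323 ≈ 0.94008). Hence R_3(6) > 41, i.e. R_3(6) ≥ 42.

Largest n = 41; hence R_3(6) > 41.


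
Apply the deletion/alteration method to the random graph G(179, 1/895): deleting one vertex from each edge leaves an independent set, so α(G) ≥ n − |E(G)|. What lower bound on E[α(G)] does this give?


E[|E(G)|] = C(179, 2)·p = 15931 · (1/895) = 89/5.
E[α(G)] ≥ n − E[|E(G)|] = 179 − 89/5 = 806/5.
Numerically: ≈ 161.200000.
(This is only a lower bound; the true E[α(G)] may be larger.)

E[α(G)] ≥ 806/5 ≈ 161.200000.


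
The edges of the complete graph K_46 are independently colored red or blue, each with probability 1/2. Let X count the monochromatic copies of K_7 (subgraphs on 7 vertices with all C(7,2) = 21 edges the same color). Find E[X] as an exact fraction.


Let X = Σ_S X_S over the C(46, 7) = 53524680 subsets S of size 7, where X_S = 1 if the K_7 on S is monochromatic.
For a fixed S, the K_7 on S has C(7, 2) = 21 edges. P[all 21 edges red] = (1/2)^21, and likewise for blue, so P[monochromatic] = 2·(1/2)^21 = 2^{1 − 21} = 1/1048576.
By linearity of expectation: E[X] = C(46, 7) · 2^{1 − 21} = 53524680 · 1/1048576 = 6690585/131072.
Numerically: E[X] ≈ 51.045113.

E[X] = C(46,7)·2^(1−C(7,2)) = 6690585/131072 ≈ 51.045113.


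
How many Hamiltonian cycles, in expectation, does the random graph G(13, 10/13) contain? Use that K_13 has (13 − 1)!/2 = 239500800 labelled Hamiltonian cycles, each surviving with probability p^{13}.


K_13 has (13 − 1)!/2 = 239500800 labelled Hamiltonian cycles.
For each such Hamiltonian cycle H, let X_H = 1 if all 13 edges of H are present in G. Then P[X_H = 1] = p^{13} = (10/13)^{13} = 10000000000000/302875106592253.
By linearity: E[X] = Σ_H E[X_H] = 239500800 · p^{13} = 239500800 · 10000000000000/302875106592253 = 2395008000000000000000/302875106592253.
Numerically: E[X] ≈ 7.908e+06.

E[X] = 239500800 · (10/13)^{13} = 2395008000000000000000/302875106592253 ≈ 7.908e+06.


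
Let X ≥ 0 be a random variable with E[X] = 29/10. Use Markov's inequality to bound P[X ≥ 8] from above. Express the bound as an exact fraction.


μ = E[X] = 29/10, a = 8.
Markov: P[X ≥ 8] ≤ μ/a = (29/10)/8 = 29/80.
Numerically: ≈ 0.362500.
(Since a = 8 > μ = 2.900000, the bound 29/80 is < 1 and informative.)

P[X ≥ 8] ≤ 29/80 ≈ 0.362500.


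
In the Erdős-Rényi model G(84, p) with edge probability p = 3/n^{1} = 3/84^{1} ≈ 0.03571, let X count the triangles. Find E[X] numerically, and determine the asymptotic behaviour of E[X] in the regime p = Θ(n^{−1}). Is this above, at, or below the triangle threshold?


Number of potential triangles: C(84, 3) = 95284.
Each occurs with probability p³ ≈ (0.03571)³ ≈ 4.555394e-05.
By linearity: E[X] = C(84, 3)·p³ ≈ 95284 · 4.555394e-05 ≈ 4.3406.
Here α = 1, so p = 3/n is exactly at the triangle threshold p ~ 1/n. Asymptotically E[X] → c³/6 = 3³/6 = 9/2 ≈ 4.5000, a bounded constant. In this regime the triangle count is asymptotically Poisson(c³/6).

E[X] ≈ 4.3406; in regime p = Θ(1/n^{1}) E[X] stays bounded (at the triangle threshold p ~ 1/n).


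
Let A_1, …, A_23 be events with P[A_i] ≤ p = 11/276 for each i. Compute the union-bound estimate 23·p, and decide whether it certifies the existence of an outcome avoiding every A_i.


Union bound: P[∪_{i=1}^{23} A_i] ≤ Σ_i P[A_i] ≤ 23·p = 23·(11/276) = 11/12.
Numerically: 11/12 ≈ 0.917.
Is 11/12 < 1? YES.
Since P[∪ A_i] ≤ 11/12 < 1, the complement has P[∩ A_i^c] ≥ 1 − 11/12 = 1/12 > 0, so some outcome avoids every A_i.

23·p = 11/12 ≈ 0.917; existence CERTIFIED by the union bound.


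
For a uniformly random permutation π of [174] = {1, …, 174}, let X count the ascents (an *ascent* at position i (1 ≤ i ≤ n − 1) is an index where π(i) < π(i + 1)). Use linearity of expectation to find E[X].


Write X = Σ X_I over i = 1, …, 173, with X_I the indicator of one ascent.
There are 173 indicators.
For each fixed i, the pair (π(i), π(i+1)) is a uniformly random ordered pair of distinct values from {1, …, 174}; by symmetry P[π(i) < π(i+1)] = 1/2.
By linearity: E[X] = 173 · (1/2) = (174 − 1) · (1/2) = 173/2 ≈ 86.500000.

E[X] = 173/2 = 86.500000.


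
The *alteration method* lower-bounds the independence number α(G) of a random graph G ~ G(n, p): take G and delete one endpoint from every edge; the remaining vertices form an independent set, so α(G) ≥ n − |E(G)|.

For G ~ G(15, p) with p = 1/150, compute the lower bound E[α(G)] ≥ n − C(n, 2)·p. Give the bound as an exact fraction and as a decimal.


E[|E(G)|] = C(15, 2)·p = 105 · (1/150) = 7/10.
E[α(G)] ≥ n − E[|E(G)|] = 15 − 7/10 = 143/10.
Numerically: ≈ 14.300.
(This is only a lower bound; the true E[α(G)] may be larger.)

E[α(G)] ≥ 143/10 ≈ 14.300.


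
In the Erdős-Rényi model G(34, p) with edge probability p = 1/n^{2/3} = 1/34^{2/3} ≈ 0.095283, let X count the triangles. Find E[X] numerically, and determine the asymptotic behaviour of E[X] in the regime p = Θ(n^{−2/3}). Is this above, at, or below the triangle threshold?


Number of potential triangles: C(34, 3) = 5984.
Each occurs with probability p³ ≈ (0.095283)³ ≈ 8.6505190e-04.
By linearity: E[X] = C(34, 3)·p³ ≈ 5984 · 8.6505190e-04 ≈ 5.17647.
Since α = 2/3 < 1, p = c/n^{2/3} ≫ 1/n is above the triangle threshold p ~ 1/n. Asymptotically E[X] ~ (c³/6)·n^{3(1−α)} = (1³/6)·n^{1} → ∞; triangles are abundant w.h.p.

E[X] ≈ 5.17647; in regime p = Θ(1/n^{2/3}) E[X] diverges (above the triangle threshold p ~ 1/n).


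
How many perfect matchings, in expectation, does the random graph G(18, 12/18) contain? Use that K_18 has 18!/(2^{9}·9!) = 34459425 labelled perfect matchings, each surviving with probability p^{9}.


K_18 has 18!/(2^{9}·9!) = 34459425 labelled perfect matchings.
For each such perfect matching H, let X_H = 1 if all 9 edges of H are present in G. Then P[X_H = 1] = p^{9} = (2/3)^{9} = 512/19683.
By linearity of expectation: E[X] = Σ_H E[X_H] = 34459425 · p^{9} = 34459425 · 512/19683 = 217817600/243.
Numerically: E[X] ≈ 8.9637e+05.

E[X] = 34459425 · (2/3)^{9} = 217817600/243 ≈ 8.9637e+05.


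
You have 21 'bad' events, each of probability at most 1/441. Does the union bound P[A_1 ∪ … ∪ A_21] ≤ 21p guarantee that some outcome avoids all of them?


Union bound: P[∪_{i=1}^{21} A_i] ≤ Σ_i P[A_i] ≤ 21·p = 21·(1/441) = 1/21.
Numerically: 1/21 ≈ 0.0476.
Is 1/21 < 1? YES.
Since P[∪ A_i] ≤ 1/21 < 1, the complement has P[∩ A_i^c] ≥ 1 − 1/21 = 20/21 > 0, so some outcome avoids every A_i.

21·p = 1/21 ≈ 0.0476; existence CERTIFIED by the union bound.


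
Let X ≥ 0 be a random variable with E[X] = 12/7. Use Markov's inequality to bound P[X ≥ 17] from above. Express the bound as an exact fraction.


μ = E[X] = 12/7, a = 17.
Markov: P[X ≥ 17] ≤ μ/a = (12/7)/17 = 12/119.
Numerically: ≈ 0.101.
(Since a = 17 > μ = 1.714, the bound 12/119 is < 1 and informative.)

P[X ≥ 17] ≤ 12/119 ≈ 0.101.


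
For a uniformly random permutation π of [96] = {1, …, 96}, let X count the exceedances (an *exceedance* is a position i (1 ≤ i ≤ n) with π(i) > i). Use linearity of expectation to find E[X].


Write X = Σ_{i=1}^{96} X_i, where X_i = 1_{π(i) > i}.
For each fixed i, π(i) is uniform over {1, …, 96} (marginal of a uniform permutation), so P[π(i) > i] = (n − i)/n. Summing: Σ_{i=1}^{96} (n − i)/n = (0 + 1 + … + 95)/96 = 96(96 − 1)/(2·96) = (96 − 1)/2.
Hence E[X] = Σ_{i=1}^{96} (96 − i)/96 = 95/2 ≈ 47.500.

E[X] = 95/2 = 47.500.


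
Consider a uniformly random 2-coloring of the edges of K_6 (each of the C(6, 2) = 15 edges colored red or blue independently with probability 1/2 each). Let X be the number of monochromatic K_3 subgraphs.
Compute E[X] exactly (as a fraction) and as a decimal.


Let X = Σ_S X_S over the C(6, 3) = 20 subsets S of size 3, where X_S = 1 if the K_3 on S is monochromatic.
For a fixed S, the K_3 on S has C(3, 2) = 3 edges. P[all 3 edges red] = (1/2)^3, and likewise for blue, so P[monochromatic] = 2·(1/2)^3 = 2^{1 − 3} = 1/4.
By linearity: E[X] = C(6, 3) · 2^{1 − 3} = 20 · 1/4 = 5.
Numerically: E[X] ≈ 5.00000.

E[X] = C(6,3)·2^(1−C(3,2)) = 5 ≈ 5.00000.


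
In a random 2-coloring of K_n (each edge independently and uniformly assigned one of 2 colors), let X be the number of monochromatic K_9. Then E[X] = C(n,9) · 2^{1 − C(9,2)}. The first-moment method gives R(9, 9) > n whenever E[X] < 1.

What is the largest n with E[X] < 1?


We need C(n, 9) · 2^{1 − 36} < 1, i.e. C(n, 9) < 2^{36 − 1} = 34359738368.
Check values of n near the boundary:
  n = 59: C(59, 9) = 12565671261; 12565671261 < 34359738368? YES
  n = 60: C(60, 9) = 14783142660; 14783142660 < 34359738368? YES
  n = 61: C(61, 9) = 17341763505; 17341763505 < 34359738368? YES
  n = 62: C(62, 9) = 20286591270; 20286591270 < 34359738368? YES
  n = 63: C(63, 9) = 23667689815; 23667689815 < 34359738368? YES
  n = 64: C(64, 9) = 27540584512; 27540584512 < 34359738368? YES
  n = 65: C(65, 9) = 31966749880; 31966749880 < 34359738368? YES
  n = 66: C(66, 9) = 37014131440; 37014131440 < 34359738368? NO
The largest n with C(n, 9) < 34359738368 is n = 65 (where E[X] = 3995843735/4294967296 ≈ 0.930355). Hence R(9, 9) > 65, i.e. R(9, 9) ≥ 66.

Largest n = 65; hence R(9, 9) > 65.


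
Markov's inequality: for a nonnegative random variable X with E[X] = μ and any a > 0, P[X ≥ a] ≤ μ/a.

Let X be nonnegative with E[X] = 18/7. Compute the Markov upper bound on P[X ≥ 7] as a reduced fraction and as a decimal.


μ = E[X] = 18/7, a = 7.
Markov: P[X ≥ 7] ≤ μ/a = (18/7)/7 = 18/49.
Numerically: ≈ 0.367.
(Since a = 7 > μ = 2.571, the bound 18/49 is < 1 and informative.)

P[X ≥ 7] ≤ 18/49 ≈ 0.367.


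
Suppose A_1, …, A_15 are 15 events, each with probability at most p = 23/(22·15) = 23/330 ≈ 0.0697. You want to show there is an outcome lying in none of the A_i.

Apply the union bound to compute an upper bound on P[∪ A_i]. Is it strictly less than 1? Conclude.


Union bound: P[∪_{i=1}^{15} A_i] ≤ Σ_i P[A_i] ≤ 15·p = 15·(23/330) = 23/22.
Numerically: 23/22 ≈ 1.0455.
Is 23/22 < 1? NO.
Since the bound 23/22 is ≥ 1, the union bound is uninformative here; it does NOT by itself certify existence.

15·p = 23/22 ≈ 1.0455; existence NOT certified by the union bound.


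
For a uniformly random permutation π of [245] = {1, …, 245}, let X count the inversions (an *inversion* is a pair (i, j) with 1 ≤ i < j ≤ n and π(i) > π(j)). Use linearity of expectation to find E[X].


Write X = Σ X_I over the C(245, 2) = 29890 pairs i < j, with X_I the indicator of one inversion.
There are 29890 indicators.
For each fixed pair i < j, the values π(i) and π(j) are two distinct elements of {1, …, 245} in uniformly random order; by symmetry P[π(i) > π(j)] = 1/2.
By linearity: E[X] = 29890 · (1/2) = C(245, 2) · (1/2) = 29890/2 = 14945 ≈ 14945.000000.

E[X] = 14945 = 14945.000000.


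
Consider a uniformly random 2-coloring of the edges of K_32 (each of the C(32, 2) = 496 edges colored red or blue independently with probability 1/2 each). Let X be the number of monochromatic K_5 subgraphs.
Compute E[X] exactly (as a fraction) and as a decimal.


Let X = Σ_S X_S over the C(32, 5) = 201376 subsets S of size 5, where X_S = 1 if the K_5 on S is monochromatic.
For a fixed S, the K_5 on S has C(5, 2) = 10 edges. P[all 10 edges red] = (1/2)^10, and likewise for blue, so P[monochromatic] = 2·(1/2)^10 = 2^{1 − 10} = 1/512.
By linearity of expectation: E[X] = C(32, 5) · 2^{1 − 10} = 201376 · 1/512 = 6293/16.
Numerically: E[X] ≈ 393.312.

E[X] = C(32,5)·2^(1−C(5,2)) = 6293/16 ≈ 393.312.


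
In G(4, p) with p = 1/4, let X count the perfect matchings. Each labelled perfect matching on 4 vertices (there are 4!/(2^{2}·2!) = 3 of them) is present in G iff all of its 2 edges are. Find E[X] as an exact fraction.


K_4 has 4!/(2^{2}·2!) = 3 labelled perfect matchings.
For each such perfect matching H, let X_H = 1 if all 2 edges of H are present in G. Then P[X_H = 1] = p^{2} = (1/4)^{2} = 1/16.
By linearity: E[X] = Σ_H E[X_H] = 3 · p^{2} = 3 · 1/16 = 3/16.
Numerically: E[X] ≈ 0.1875.

E[X] = 3 · (1/4)^{2} = 3/16 ≈ 0.1875.


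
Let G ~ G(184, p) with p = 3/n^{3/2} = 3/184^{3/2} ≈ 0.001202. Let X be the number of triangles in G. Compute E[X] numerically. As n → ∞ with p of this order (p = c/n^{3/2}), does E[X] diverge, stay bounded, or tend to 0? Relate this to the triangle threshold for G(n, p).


Number of potential triangles: C(184, 3) = 1021384.
Each occurs with probability p³ ≈ (0.001202)³ ≈ 1.7365351e-09.
By linearity: E[X] = C(184, 3)·p³ ≈ 1021384 · 1.7365351e-09 ≈ 0.00177.
Since α = 3/2 > 1, p = c/n^{3/2} = o(1/n) is below the triangle threshold p ~ 1/n. Asymptotically E[X] ~ (c³/6)·n^{3(1−α)} = (3³/6)·n^{-1.5} → 0, so by Markov's inequality G has no triangles w.h.p.

E[X] ≈ 0.00177; in regime p = Θ(1/n^{3/2}) E[X] tends to 0 (below the triangle threshold p ~ 1/n).


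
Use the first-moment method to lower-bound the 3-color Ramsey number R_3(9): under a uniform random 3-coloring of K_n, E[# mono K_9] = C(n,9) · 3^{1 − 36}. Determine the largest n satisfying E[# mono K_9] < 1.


We need C(n, 9) · 3^{1 − 36} < 1, i.e. C(n, 9) < 3^{36 − 1} = 50031545098999707.
Check values of n near the boundary:
  n = 296: C(296, 9) = 42513789098994080; 42513789098994080 < 50031545098999707? YES
  n = 297: C(297, 9) = 43842345008337645; 43842345008337645 < 50031545098999707? YES
  n = 298: C(298, 9) = 45207677551849890; 45207677551849890 < 50031545098999707? YES
  n = 299: C(299, 9) = 46610674441390059; 46610674441390059 < 50031545098999707? YES
  n = 300: C(300, 9) = 48052241692154700; 48052241692154700 < 50031545098999707? YES
  n = 301: C(301, 9) = 49533303936090975; 49533303936090975 < 50031545098999707? YES
  n = 302: C(302, 9) = 51054804739588650; 51054804739588650 < 50031545098999707? NO
  n = 303: C(303, 9) = 52617706925494425; 52617706925494425 < 50031545098999707? NO
The largest n with C(n, 9) < 50031545098999707 is n = 301 (where E[X] = 16511101312030325/16677181699666569 ≈ 0.99004). Hence R_3(9) > 301, i.e. R_3(9) ≥ 302.

Largest n = 301; hence R_3(9) > 301.


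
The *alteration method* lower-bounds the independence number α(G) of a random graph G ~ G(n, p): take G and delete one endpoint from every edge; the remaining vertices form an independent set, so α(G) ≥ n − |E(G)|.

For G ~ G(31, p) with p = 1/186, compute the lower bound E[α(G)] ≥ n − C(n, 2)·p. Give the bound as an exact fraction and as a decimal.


E[|E(G)|] = C(31, 2)·p = 465 · (1/186) = 5/2.
E[α(G)] ≥ n − E[|E(G)|] = 31 − 5/2 = 57/2.
Numerically: ≈ 28.50000.
(This is only a lower bound; the true E[α(G)] may be larger.)

E[α(G)] ≥ 57/2 ≈ 28.50000.


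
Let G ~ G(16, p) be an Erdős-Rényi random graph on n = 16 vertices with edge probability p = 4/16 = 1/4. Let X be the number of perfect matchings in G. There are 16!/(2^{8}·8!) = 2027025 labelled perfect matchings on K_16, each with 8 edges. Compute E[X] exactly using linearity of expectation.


K_16 has 16!/(2^{8}·8!) = 2027025 labelled perfect matchings.
For each such perfect matching H, let X_H = 1 if all 8 edges of H are present in G. Then P[X_H = 1] = p^{8} = (1/4)^{8} = 1/65536.
By linearity: E[X] = Σ_H E[X_H] = 2027025 · p^{8} = 2027025 · 1/65536 = 2027025/65536.
Numerically: E[X] ≈ 30.93.

E[X] = 2027025 · (1/4)^{8} = 2027025/65536 ≈ 30.93.
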